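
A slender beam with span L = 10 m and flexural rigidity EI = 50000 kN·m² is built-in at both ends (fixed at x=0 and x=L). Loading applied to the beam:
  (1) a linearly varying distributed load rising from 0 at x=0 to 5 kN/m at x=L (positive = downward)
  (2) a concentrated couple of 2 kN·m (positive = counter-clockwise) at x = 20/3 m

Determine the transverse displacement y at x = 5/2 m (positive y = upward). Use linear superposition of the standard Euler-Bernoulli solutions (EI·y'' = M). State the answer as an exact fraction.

y(5/2) = -6331/9216000 m

Load 1 — triangular load w₀=5 kN/m (0→w₀ over full span):
  y_1 = -w₀x²(L-x)²(x+2L)/(120LEI) = -5·(5/2)²·(10-(5/2))²·((5/2)+2·10)/(120·10·50000) = -27/40960 m
Load 2 — applied couple M₀=2 kN·m at a=20/3 m (b=L-a=10/3):
  y_2 = (R_Ax³/6 - M_Ax²/2)/EI  [x≤a] with R_A=4/15, M_A=2/3 = ((4/15)·(5/2)³/6 - (2/3)·(5/2)²/2)/50000 = -1/36000 m
Superposition: y = Σ y_i = -6331/9216000 m ≈ -0.000687 m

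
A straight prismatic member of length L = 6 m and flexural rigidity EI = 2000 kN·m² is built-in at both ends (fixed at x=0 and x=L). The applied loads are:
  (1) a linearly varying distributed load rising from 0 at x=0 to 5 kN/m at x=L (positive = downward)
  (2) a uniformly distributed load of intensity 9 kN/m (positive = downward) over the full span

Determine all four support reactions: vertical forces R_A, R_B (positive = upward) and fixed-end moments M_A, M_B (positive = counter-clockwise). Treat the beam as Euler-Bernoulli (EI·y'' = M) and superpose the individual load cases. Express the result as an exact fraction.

R_A = 63/2 kN, M_A = 33 kN·m, R_B = 75/2 kN, M_B = -36 kN·m

Load 1 — triangular load w₀=5 kN/m (0→w₀ over full span):
  R_A = 3w₀L/20 = 3·5·6/20 = 9/2 kN
  M_A = w₀L²/30 = 5·6²/30 = 6 kN·m
  R_B = 7w₀L/20 = 7·5·6/20 = 21/2 kN
  M_B = -w₀L²/20 = -5·6²/20 = -9 kN·m
Load 2 — uniform load w=9 kN/m over full span:
  R_A = wL/2 = 9·6/2 = 27 kN
  M_A = wL²/12 = 9·6²/12 = 27 kN·m
  R_B = wL/2 = 9·6/2 = 27 kN
  M_B = -wL²/12 = -9·6²/12 = -27 kN·m
Superposition: R_A = 63/2 kN, M_A = 33 kN·m, R_B = 75/2 kN, M_B = -36 kN·m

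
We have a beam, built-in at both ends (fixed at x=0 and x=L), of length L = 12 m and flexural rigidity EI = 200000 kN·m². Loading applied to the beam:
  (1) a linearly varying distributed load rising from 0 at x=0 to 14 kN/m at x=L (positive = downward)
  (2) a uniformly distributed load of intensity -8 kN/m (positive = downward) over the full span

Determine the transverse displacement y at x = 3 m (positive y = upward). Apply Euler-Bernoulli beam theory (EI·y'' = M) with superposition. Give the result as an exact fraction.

Load 1 — triangular load w₀=14 kN/m (0→w₀ over full span):
  y_1 = -w₀x²(L-x)²(x+2L)/(120LEI) = -14·3²·(12-3)²·(3+2·12)/(120·12·200000) = -15309/16000000 m
Load 2 — uniform load w=-8 kN/m over full span:
  y_2 = -wx²(L-x)²/(24EI) = -(-8)·3²·(12-3)²/(24·200000) = 243/200000 m
Superposition: y = Σ y_i = 4131/16000000 m ≈ 0.000258 m

y(3) = 4131/16000000 m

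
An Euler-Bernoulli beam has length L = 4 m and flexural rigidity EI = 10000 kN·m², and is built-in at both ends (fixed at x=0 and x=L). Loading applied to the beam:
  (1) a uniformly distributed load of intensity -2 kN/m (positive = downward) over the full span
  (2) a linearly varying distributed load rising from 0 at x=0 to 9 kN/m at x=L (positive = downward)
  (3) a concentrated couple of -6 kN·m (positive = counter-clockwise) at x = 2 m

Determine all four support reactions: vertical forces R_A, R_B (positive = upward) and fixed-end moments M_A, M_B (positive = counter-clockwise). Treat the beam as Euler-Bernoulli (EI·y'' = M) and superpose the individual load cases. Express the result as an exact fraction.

R_A = -17/20 kN, M_A = 19/30 kN·m, R_B = 217/20 kN, M_B = -181/30 kN·m

Load 1 — uniform load w=-2 kN/m over full span:
  R_A = wL/2 = (-2)·4/2 = -4 kN
  M_A = wL²/12 = (-2)·4²/12 = -8/3 kN·m
  R_B = wL/2 = (-2)·4/2 = -4 kN
  M_B = -wL²/12 = -(-2)·4²/12 = 8/3 kN·m
Load 2 — triangular load w₀=9 kN/m (0→w₀ over full span):
  R_A = 3w₀L/20 = 3·9·4/20 = 27/5 kN
  M_A = w₀L²/30 = 9·4²/30 = 24/5 kN·m
  R_B = 7w₀L/20 = 7·9·4/20 = 63/5 kN
  M_B = -w₀L²/20 = -9·4²/20 = -36/5 kN·m
Load 3 — applied couple M₀=-6 kN·m at a=2 m (b=L-a=2):
  R_A = 6M₀ab/L³ = 6·(-6)·2·2/4³ = -9/4 kN
  M_A = M₀b(2a-b)/L² = (-6)·2·(2·2-2)/4² = -3/2 kN·m
  R_B = -6M₀ab/L³ = -6·(-6)·2·2/4³ = 9/4 kN
  M_B = M₀a(2b-a)/L² = (-6)·2·(2·2-2)/4² = -3/2 kN·m
Superposition: R_A = -17/20 kN, M_A = 19/30 kN·m, R_B = 217/20 kN, M_B = -181/30 kN·m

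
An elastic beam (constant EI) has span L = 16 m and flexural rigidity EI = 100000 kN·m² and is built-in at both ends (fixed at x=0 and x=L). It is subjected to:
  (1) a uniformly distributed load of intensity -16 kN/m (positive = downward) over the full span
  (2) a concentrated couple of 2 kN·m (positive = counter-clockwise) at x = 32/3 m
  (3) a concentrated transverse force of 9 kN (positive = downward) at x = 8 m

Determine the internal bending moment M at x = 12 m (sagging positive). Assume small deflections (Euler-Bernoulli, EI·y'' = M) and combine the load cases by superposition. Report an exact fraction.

M(12) = -130/3 kN·m

Load 1 — uniform load w=-16 kN/m over full span:
  M_1 = wLx/2 - wL²/12 - wx²/2 = (-16)·16·12/2 - (-16)·16²/12 - (-16)·12²/2 = -128/3 kN·m
Load 2 — applied couple M₀=2 kN·m at a=32/3 m (b=L-a=16/3):
  M_2 = R_Ax - M_A - M₀  [x>a] with R_A=1/6, M_A=2/3 = (1/6)·12 - (2/3) - 2 = -2/3 kN·m
Load 3 — point force P=9 kN at a=8 m (b=L-a=8):
  M_3 = Pa²(a+3b)(L-x)/L³ - Pa²b/L²  [x>a] = 9·8²·(8+3·8)·(16-12)/16³ - 9·8²·8/16² = 0 kN·m
Superposition: M = Σ M_i = -130/3 kN·m ≈ -43.333333 kN·m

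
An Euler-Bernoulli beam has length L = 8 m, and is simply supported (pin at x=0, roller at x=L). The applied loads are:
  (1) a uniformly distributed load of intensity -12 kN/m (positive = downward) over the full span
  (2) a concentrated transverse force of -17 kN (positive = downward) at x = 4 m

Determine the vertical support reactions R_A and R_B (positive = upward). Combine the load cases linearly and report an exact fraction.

R_A = -113/2 kN, R_B = -113/2 kN

Load 1 — uniform load w=-12 kN/m over full span:
  R_A = wL/2 = (-12)·8/2 = -48 kN
  R_B = wL/2 = (-12)·8/2 = -48 kN
Load 2 — point force P=-17 kN at a=4 m (b=L-a=4):
  R_A = Pb/L = (-17)·4/8 = -17/2 kN
  R_B = Pa/L = (-17)·4/8 = -17/2 kN
Superposition: R_A = -113/2 kN, R_B = -113/2 kN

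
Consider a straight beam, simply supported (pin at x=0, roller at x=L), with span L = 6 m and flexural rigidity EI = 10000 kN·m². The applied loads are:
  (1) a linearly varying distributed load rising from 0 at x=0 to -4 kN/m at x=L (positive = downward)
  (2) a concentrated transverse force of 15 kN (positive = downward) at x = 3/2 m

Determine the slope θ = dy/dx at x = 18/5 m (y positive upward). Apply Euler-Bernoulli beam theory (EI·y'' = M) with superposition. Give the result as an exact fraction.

Load 1 — triangular load w₀=-4 kN/m (0→w₀ over full span):
  θ_1 = -w₀(7L⁴-30L²x²+15x⁴)/(360LEI) = -(-4)·(7·6⁴-30·6²·(18/5)²+15·(18/5)⁴)/(360·6·10000) = -174/390625 rad
Load 2 — point force P=15 kN at a=3/2 m (b=L-a=9/2):
  θ_2 = -Pa(2L²-6Lx+3x²+a²)/(6LEI)  [x>a] = -15·(3/2)·(2·6²-6·6·(18/5)+3·(18/5)²+(3/2)²)/(6·6·10000) = 1647/1600000 rad
Superposition: θ = Σ θ_i = 116787/200000000 rad ≈ 0.000584 rad

θ(18/5) = 116787/200000000 rad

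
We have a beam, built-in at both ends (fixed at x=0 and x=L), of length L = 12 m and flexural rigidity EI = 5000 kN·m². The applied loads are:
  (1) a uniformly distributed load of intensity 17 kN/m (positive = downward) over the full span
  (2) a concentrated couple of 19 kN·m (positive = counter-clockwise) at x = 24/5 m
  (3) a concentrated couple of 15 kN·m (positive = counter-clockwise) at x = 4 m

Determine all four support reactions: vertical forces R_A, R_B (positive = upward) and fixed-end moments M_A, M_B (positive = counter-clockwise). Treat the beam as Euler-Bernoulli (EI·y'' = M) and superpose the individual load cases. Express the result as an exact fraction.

R_A = 7946/75 kN, M_A = 5157/25 kN·m, R_B = 7354/75 kN, M_B = -4823/25 kN·m

Load 1 — uniform load w=17 kN/m over full span:
  R_A = wL/2 = 17·12/2 = 102 kN
  M_A = wL²/12 = 17·12²/12 = 204 kN·m
  R_B = wL/2 = 17·12/2 = 102 kN
  M_B = -wL²/12 = -17·12²/12 = -204 kN·m
Load 2 — applied couple M₀=19 kN·m at a=24/5 m (b=L-a=36/5):
  R_A = 6M₀ab/L³ = 6·19·(24/5)·(36/5)/12³ = 57/25 kN
  M_A = M₀b(2a-b)/L² = 19·(36/5)·(2·(24/5)-(36/5))/12² = 57/25 kN·m
  R_B = -6M₀ab/L³ = -6·19·(24/5)·(36/5)/12³ = -57/25 kN
  M_B = M₀a(2b-a)/L² = 19·(24/5)·(2·(36/5)-(24/5))/12² = 152/25 kN·m
Load 3 — applied couple M₀=15 kN·m at a=4 m (b=L-a=8):
  R_A = 6M₀ab/L³ = 6·15·4·8/12³ = 5/3 kN
  M_A = M₀b(2a-b)/L² = 15·8·(2·4-8)/12² = 0 kN·m
  R_B = -6M₀ab/L³ = -6·15·4·8/12³ = -5/3 kN
  M_B = M₀a(2b-a)/L² = 15·4·(2·8-4)/12² = 5 kN·m
Superposition: R_A = 7946/75 kN, M_A = 5157/25 kN·m, R_B = 7354/75 kN, M_B = -4823/25 kN·m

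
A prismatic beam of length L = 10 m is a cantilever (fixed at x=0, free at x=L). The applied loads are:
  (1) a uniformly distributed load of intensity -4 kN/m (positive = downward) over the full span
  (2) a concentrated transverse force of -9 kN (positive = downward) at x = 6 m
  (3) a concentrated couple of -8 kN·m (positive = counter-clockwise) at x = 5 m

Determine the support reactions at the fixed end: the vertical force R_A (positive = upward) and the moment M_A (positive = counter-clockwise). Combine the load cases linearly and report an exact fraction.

R_A = -49 kN, M_A = -246 kN·m

Load 1 — uniform load w=-4 kN/m over full span:
  R_A = wL = (-4)·10 = -40 kN
  M_A = wL²/2 = (-4)·10²/2 = -200 kN·m
Load 2 — point force P=-9 kN at a=6 m (b=L-a=4):
  R_A = P = (-9) = -9 kN
  M_A = Pa = (-9)·6 = -54 kN·m
Load 3 — applied couple M₀=-8 kN·m at a=5 m (b=L-a=5):
  R_A = 0 kN
  M_A = -M₀ = -(-8) = 8 kN·m
Superposition: R_A = -49 kN, M_A = -246 kN·m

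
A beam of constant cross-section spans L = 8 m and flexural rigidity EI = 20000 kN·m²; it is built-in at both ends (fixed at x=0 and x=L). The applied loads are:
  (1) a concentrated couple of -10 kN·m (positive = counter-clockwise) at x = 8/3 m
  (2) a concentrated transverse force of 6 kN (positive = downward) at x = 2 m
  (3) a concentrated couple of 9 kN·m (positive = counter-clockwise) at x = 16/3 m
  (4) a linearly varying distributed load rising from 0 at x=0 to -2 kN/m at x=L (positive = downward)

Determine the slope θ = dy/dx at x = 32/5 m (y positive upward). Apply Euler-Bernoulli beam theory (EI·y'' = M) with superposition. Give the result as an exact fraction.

Load 1 — applied couple M₀=-10 kN·m at a=8/3 m (b=L-a=16/3):
  θ_1 = (R_Ax²/2 - M_Ax - M₀(x-a))/EI  [x>a] with R_A=-5/3, M_A=0 = ((-5/3)·(32/5)²/2 - 0·(32/5) - (-10)·((32/5)-(8/3)))/20000 = 1/6250 rad
Load 2 — point force P=6 kN at a=2 m (b=L-a=6):
  θ_2 = Pa²(L-x)(2bL-(3b+a)(L-x))/(2L³EI)  [x>a] = 6·2²·(8-(32/5))·(2·6·8-(3·6+2)·(8-(32/5)))/(2·8³·20000) = 3/25000 rad
Load 3 — applied couple M₀=9 kN·m at a=16/3 m (b=L-a=8/3):
  θ_3 = (R_Ax²/2 - M_Ax - M₀(x-a))/EI  [x>a] with R_A=3/2, M_A=3 = ((3/2)·(32/5)²/2 - 3·(32/5) - 9·((32/5)-(16/3)))/20000 = 3/31250 rad
Load 4 — triangular load w₀=-2 kN/m (0→w₀ over full span):
  θ_4 = -w₀(2x(L-x)(L-2x)(x+2L)+x²(L-x)²)/(120LEI) = -(-2)·(2·(32/5)·(8-(32/5))·(8-2·(32/5))·((32/5)+2·8)+(32/5)²·(8-(32/5))²)/(120·8·20000) = -256/1171875 rad
Superposition: θ = Σ θ_i = 1477/9375000 rad ≈ 0.000158 rad

θ(32/5) = 1477/9375000 rad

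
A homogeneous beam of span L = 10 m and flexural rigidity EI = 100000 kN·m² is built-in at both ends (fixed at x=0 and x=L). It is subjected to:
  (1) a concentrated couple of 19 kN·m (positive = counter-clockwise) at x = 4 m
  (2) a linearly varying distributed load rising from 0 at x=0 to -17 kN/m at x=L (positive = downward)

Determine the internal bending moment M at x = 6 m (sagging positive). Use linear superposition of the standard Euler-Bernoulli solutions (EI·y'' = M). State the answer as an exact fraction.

Load 1 — applied couple M₀=19 kN·m at a=4 m (b=L-a=6):
  M_1 = R_Ax - M_A - M₀  [x>a] with R_A=342/125, M_A=57/25 = (342/125)·6 - (57/25) - 19 = -608/125 kN·m
Load 2 — triangular load w₀=-17 kN/m (0→w₀ over full span):
  M_2 = 3w₀Lx/20 - w₀L²/30 - w₀x³/(6L) = 3·(-17)·10·6/20 - (-17)·10²/30 - (-17)·6³/(6·10) = -527/15 kN·m
Superposition: M = Σ M_i = -14999/375 kN·m ≈ -39.997333 kN·m

M(6) = -14999/375 kN·m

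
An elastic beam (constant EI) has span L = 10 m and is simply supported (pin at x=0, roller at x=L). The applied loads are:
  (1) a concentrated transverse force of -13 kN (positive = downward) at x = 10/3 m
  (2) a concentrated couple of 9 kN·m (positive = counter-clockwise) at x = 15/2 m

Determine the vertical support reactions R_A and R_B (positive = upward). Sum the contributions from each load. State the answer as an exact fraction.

Load 1 — point force P=-13 kN at a=10/3 m (b=L-a=20/3):
  R_A = Pb/L = (-13)·(20/3)/10 = -26/3 kN
  R_B = Pa/L = (-13)·(10/3)/10 = -13/3 kN
Load 2 — applied couple M₀=9 kN·m at a=15/2 m (b=L-a=5/2):
  R_A = M₀/L = 9/10 kN
  R_B = -M₀/L = -9/10 kN
Superposition: R_A = -233/30 kN, R_B = -157/30 kN

R_A = -233/30 kN, R_B = -157/30 kN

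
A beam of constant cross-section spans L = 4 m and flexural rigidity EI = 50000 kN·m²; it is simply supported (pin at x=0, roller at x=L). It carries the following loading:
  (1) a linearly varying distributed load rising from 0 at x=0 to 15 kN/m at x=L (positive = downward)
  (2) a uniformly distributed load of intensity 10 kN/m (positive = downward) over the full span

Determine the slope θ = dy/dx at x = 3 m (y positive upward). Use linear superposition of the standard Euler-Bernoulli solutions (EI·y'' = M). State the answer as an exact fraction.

Load 1 — triangular load w₀=15 kN/m (0→w₀ over full span):
  θ_1 = -w₀(7L⁴-30L²x²+15x⁴)/(360LEI) = -15·(7·4⁴-30·4²·3²+15·3⁴)/(360·4·50000) = 1313/4800000 rad
Load 2 — uniform load w=10 kN/m over full span:
  θ_2 = -w(L³-6Lx²+4x³)/(24EI) = -10·(4³-6·4·3²+4·3³)/(24·50000) = 11/30000 rad
Superposition: θ = Σ θ_i = 3073/4800000 rad ≈ 0.000640 rad

θ(3) = 3073/4800000 rad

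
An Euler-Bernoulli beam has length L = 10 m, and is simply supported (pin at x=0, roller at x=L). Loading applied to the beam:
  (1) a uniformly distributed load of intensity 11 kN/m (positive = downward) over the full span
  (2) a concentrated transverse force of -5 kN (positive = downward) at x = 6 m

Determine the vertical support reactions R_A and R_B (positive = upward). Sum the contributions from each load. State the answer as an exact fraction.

Load 1 — uniform load w=11 kN/m over full span:
  R_A = wL/2 = 11·10/2 = 55 kN
  R_B = wL/2 = 11·10/2 = 55 kN
Load 2 — point force P=-5 kN at a=6 m (b=L-a=4):
  R_A = Pb/L = (-5)·4/10 = -2 kN
  R_B = Pa/L = (-5)·6/10 = -3 kN
Superposition: R_A = 53 kN, R_B = 52 kN

R_A = 53 kN, R_B = 52 kN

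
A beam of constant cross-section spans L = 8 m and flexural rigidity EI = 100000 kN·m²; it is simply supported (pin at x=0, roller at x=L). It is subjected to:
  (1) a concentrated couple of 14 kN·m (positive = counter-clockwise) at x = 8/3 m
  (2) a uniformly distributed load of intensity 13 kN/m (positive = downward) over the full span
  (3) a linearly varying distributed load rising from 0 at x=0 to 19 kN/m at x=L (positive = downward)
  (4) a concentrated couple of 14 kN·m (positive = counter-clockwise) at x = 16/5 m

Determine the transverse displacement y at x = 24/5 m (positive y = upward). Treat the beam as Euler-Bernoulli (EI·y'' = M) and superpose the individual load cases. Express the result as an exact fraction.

y(24/5) = -4833716/439453125 m

Load 1 — applied couple M₀=14 kN·m at a=8/3 m (b=L-a=16/3):
  y_1 = (M₀x³/(6L)-M₀(x-a)²/2+C₁x)/EI  [x>a] with C₁=M₀(3b²-L²)/(6L)=56/9 = (14·(24/5)³/(6·8)-14·((24/5)-(8/3))²/2+(56/9)·(24/5))/100000 = 1064/3515625 m
Load 2 — uniform load w=13 kN/m over full span:
  y_2 = -wx(L³-2Lx²+x³)/(24EI) = -13·(24/5)·(8³-2·8·(24/5)²+(24/5)³)/(24·100000) = -12896/1953125 m
Load 3 — triangular load w₀=19 kN/m (0→w₀ over full span):
  y_3 = -w₀x(7L⁴-10L²x²+3x⁴)/(360LEI) = -19·(24/5)·(7·8⁴-10·8²·(24/5)²+3·(24/5)⁴)/(360·8·100000) = -719872/146484375 m
Load 4 — applied couple M₀=14 kN·m at a=16/5 m (b=L-a=24/5):
  y_4 = (M₀x³/(6L)-M₀(x-a)²/2+C₁x)/EI  [x>a] with C₁=M₀(3b²-L²)/(6L)=112/75 = (14·(24/5)³/(6·8)-14·((24/5)-(16/5))²/2+(112/75)·(24/5))/100000 = 84/390625 m
Superposition: y = Σ y_i = -4833716/439453125 m ≈ -0.010999 m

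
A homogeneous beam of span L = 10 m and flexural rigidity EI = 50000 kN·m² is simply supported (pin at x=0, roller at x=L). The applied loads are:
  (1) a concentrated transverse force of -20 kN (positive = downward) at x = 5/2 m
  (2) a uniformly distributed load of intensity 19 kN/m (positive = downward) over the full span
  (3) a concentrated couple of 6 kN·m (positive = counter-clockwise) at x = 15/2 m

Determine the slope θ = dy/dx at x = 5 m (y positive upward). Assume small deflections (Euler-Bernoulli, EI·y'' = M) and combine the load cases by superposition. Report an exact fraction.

Load 1 — point force P=-20 kN at a=5/2 m (b=L-a=15/2):
  θ_1 = -Pa(2L²-6Lx+3x²+a²)/(6LEI)  [x>a] = -(-20)·(5/2)·(2·10²-6·10·5+3·5²+(5/2)²)/(6·10·50000) = -1/3200 rad
Load 2 — uniform load w=19 kN/m over full span:
  θ_2 = -w(L³-6Lx²+4x³)/(24EI) = -19·(10³-6·10·5²+4·5³)/(24·50000) = 0 rad
Load 3 — applied couple M₀=6 kN·m at a=15/2 m (b=L-a=5/2):
  θ_3 = (M₀x²/(2L)+C₁)/EI  [x≤a] with C₁=M₀(3b²-L²)/(6L)=-65/8 = (6·5²/(2·10)+(-65/8))/50000 = -1/80000 rad
Superposition: θ = Σ θ_i = -13/40000 rad ≈ -0.000325 rad

θ(5) = -13/40000 rad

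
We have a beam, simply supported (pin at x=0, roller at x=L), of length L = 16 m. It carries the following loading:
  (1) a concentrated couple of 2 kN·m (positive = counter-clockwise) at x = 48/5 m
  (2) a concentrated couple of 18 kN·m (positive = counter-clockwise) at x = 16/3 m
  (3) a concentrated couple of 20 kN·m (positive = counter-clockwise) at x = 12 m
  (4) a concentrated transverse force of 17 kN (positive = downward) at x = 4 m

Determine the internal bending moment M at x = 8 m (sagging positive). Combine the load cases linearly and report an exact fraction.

Load 1 — applied couple M₀=2 kN·m at a=48/5 m (b=L-a=32/5):
  M_1 = M₀x/L  [x≤a] = 2·8/16 = 1 kN·m
Load 2 — applied couple M₀=18 kN·m at a=16/3 m (b=L-a=32/3):
  M_2 = M₀x/L - M₀  [x>a] = 18·8/16 - 18 = -9 kN·m
Load 3 — applied couple M₀=20 kN·m at a=12 m (b=L-a=4):
  M_3 = M₀x/L  [x≤a] = 20·8/16 = 10 kN·m
Load 4 — point force P=17 kN at a=4 m (b=L-a=12):
  M_4 = Pa(L-x)/L  [x>a] = 17·4·(16-8)/16 = 34 kN·m
Superposition: M = Σ M_i = 36 kN·m ≈ 36.000000 kN·m

M(8) = 36 kN·m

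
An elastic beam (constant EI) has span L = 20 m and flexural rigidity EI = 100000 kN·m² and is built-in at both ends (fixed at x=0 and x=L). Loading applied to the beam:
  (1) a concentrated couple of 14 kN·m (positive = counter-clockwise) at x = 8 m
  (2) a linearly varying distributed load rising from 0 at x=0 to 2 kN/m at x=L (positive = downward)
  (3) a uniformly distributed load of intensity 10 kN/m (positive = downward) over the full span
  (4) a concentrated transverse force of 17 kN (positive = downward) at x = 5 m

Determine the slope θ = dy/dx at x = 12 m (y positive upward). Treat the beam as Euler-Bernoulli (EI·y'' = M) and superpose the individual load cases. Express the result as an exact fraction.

θ(12) = 96129/25000000 rad

Load 1 — applied couple M₀=14 kN·m at a=8 m (b=L-a=12):
  θ_1 = (R_Ax²/2 - M_Ax - M₀(x-a))/EI  [x>a] with R_A=126/125, M_A=42/25 = ((126/125)·12²/2 - (42/25)·12 - 14·(12-8))/100000 = -14/390625 rad
Load 2 — triangular load w₀=2 kN/m (0→w₀ over full span):
  θ_2 = -w₀(2x(L-x)(L-2x)(x+2L)+x²(L-x)²)/(120LEI) = -2·(2·12·(20-12)·(20-2·12)·(12+2·20)+12²·(20-12)²)/(120·20·100000) = 4/15625 rad
Load 3 — uniform load w=10 kN/m over full span:
  θ_3 = -wx(L-x)(L-2x)/(12EI) = -10·12·(20-12)·(20-2·12)/(12·100000) = 2/625 rad
Load 4 — point force P=17 kN at a=5 m (b=L-a=15):
  θ_4 = Pa²(L-x)(2bL-(3b+a)(L-x))/(2L³EI)  [x>a] = 17·5²·(20-12)·(2·15·20-(3·15+5)·(20-12))/(2·20³·100000) = 17/40000 rad
Superposition: θ = Σ θ_i = 96129/25000000 rad ≈ 0.003845 rad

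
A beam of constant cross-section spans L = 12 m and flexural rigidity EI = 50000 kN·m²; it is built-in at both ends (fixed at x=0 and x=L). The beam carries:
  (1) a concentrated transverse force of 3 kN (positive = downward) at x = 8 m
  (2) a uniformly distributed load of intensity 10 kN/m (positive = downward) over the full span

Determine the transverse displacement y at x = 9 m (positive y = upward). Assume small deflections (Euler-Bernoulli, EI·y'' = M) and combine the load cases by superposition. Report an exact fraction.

y(9) = -1271/200000 m

Load 1 — point force P=3 kN at a=8 m (b=L-a=4):
  y_1 = -Pa²(L-x)²(3bL-(3b+a)(L-x))/(6L³EI)  [x>a] = -3·8²·(12-9)²·(3·4·12-(3·4+8)·(12-9))/(6·12³·50000) = -7/25000 m
Load 2 — uniform load w=10 kN/m over full span:
  y_2 = -wx²(L-x)²/(24EI) = -10·9²·(12-9)²/(24·50000) = -243/40000 m
Superposition: y = Σ y_i = -1271/200000 m ≈ -0.006355 m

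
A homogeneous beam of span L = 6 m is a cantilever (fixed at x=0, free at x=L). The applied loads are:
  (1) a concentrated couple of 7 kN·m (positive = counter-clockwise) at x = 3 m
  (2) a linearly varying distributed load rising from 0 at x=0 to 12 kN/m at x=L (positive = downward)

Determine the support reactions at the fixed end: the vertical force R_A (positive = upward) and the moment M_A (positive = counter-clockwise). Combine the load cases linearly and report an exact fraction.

R_A = 36 kN, M_A = 137 kN·m

Load 1 — applied couple M₀=7 kN·m at a=3 m (b=L-a=3):
  R_A = 0 kN
  M_A = -M₀ = -7 kN·m
Load 2 — triangular load w₀=12 kN/m (0→w₀ over full span):
  R_A = w₀L/2 = 12·6/2 = 36 kN
  M_A = w₀L²/3 = 12·6²/3 = 144 kN·m
Superposition: R_A = 36 kN, M_A = 137 kN·m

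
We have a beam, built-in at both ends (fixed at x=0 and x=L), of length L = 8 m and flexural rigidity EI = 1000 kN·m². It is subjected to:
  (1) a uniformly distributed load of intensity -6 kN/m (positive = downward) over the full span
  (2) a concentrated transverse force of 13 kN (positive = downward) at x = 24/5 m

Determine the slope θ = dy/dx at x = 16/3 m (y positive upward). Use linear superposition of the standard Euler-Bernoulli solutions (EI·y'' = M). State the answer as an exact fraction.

Load 1 — uniform load w=-6 kN/m over full span:
  θ_1 = -wx(L-x)(L-2x)/(12EI) = -(-6)·(16/3)·(8-(16/3))·(8-2·(16/3))/(12·1000) = -64/3375 rad
Load 2 — point force P=13 kN at a=24/5 m (b=L-a=16/5):
  θ_2 = Pa²(L-x)(2bL-(3b+a)(L-x))/(2L³EI)  [x>a] = 13·(24/5)²·(8-(16/3))·(2·(16/5)·8-(3·(16/5)+(24/5))·(8-(16/3)))/(2·8³·1000) = 156/15625 rad
Superposition: θ = Σ θ_i = -3788/421875 rad ≈ -0.008979 rad

θ(16/3) = -3788/421875 rad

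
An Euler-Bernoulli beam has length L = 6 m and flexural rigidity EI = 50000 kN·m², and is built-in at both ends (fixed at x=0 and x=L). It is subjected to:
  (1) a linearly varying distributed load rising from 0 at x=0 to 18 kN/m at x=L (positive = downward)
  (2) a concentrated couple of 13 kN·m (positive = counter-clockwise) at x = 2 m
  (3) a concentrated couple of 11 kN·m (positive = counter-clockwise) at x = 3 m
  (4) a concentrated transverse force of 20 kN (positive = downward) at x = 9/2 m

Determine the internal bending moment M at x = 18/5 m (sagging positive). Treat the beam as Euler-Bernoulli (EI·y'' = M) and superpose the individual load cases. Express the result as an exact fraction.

Load 1 — triangular load w₀=18 kN/m (0→w₀ over full span):
  M_1 = 3w₀Lx/20 - w₀L²/30 - w₀x³/(6L) = 3·18·6·(18/5)/20 - 18·6²/30 - 18·(18/5)³/(6·6) = 1674/125 kN·m
Load 2 — applied couple M₀=13 kN·m at a=2 m (b=L-a=4):
  M_2 = R_Ax - M_A - M₀  [x>a] with R_A=26/9, M_A=0 = (26/9)·(18/5) - 0 - 13 = -13/5 kN·m
Load 3 — applied couple M₀=11 kN·m at a=3 m (b=L-a=3):
  M_3 = R_Ax - M_A - M₀  [x>a] with R_A=11/4, M_A=11/4 = (11/4)·(18/5) - (11/4) - 11 = -77/20 kN·m
Load 4 — point force P=20 kN at a=9/2 m (b=L-a=3/2):
  M_4 = Pb²(3a+b)x/L³ - Pab²/L²  [x≤a] = 20·(3/2)²·(3·(9/2)+(3/2))·(18/5)/6³ - 20·(9/2)·(3/2)²/6² = 45/8 kN·m
Superposition: M = Σ M_i = 12567/1000 kN·m ≈ 12.567000 kN·m

M(18/5) = 12567/1000 kN·m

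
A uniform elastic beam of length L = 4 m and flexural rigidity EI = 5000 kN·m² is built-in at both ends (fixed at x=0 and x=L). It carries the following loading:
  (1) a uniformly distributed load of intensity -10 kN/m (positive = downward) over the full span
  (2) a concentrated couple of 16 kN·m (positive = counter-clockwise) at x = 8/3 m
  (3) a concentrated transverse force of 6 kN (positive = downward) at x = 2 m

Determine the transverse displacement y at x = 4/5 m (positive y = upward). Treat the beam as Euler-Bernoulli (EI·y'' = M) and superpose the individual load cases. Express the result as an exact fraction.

y(4/5) = 109/703125 m

Load 1 — uniform load w=-10 kN/m over full span:
  y_1 = -wx²(L-x)²/(24EI) = -(-10)·(4/5)²·(4-(4/5))²/(24·5000) = 128/234375 m
Load 2 — applied couple M₀=16 kN·m at a=8/3 m (b=L-a=4/3):
  y_2 = (R_Ax³/6 - M_Ax²/2)/EI  [x≤a] with R_A=16/3, M_A=16/3 = ((16/3)·(4/5)³/6 - (16/3)·(4/5)²/2)/5000 = -176/703125 m
Load 3 — point force P=6 kN at a=2 m (b=L-a=2):
  y_3 = -Pb²x²(3aL-(3a+b)x)/(6L³EI)  [x≤a] = -6·2²·(4/5)²·(3·2·4-(3·2+2)·(4/5))/(6·4³·5000) = -11/78125 m
Superposition: y = Σ y_i = 109/703125 m ≈ 0.000155 m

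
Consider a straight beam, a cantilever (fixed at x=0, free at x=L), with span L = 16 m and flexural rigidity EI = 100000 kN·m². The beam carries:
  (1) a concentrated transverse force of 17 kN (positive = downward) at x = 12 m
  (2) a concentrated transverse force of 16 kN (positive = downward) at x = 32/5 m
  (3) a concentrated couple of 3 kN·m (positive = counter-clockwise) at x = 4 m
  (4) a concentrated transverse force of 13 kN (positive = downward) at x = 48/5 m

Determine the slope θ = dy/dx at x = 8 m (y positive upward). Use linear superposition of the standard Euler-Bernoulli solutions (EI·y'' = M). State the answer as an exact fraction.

Load 1 — point force P=17 kN at a=12 m (b=L-a=4):
  θ_1 = -Px(2a-x)/(2EI)  [x≤a] = -17·8·(2·12-8)/(2·100000) = -34/3125 rad
Load 2 — point force P=16 kN at a=32/5 m (b=L-a=48/5):
  θ_2 = -Pa²/(2EI)  [x>a] = -16·(32/5)²/(2·100000) = -256/78125 rad
Load 3 — applied couple M₀=3 kN·m at a=4 m (b=L-a=12):
  θ_3 = M₀a/EI  [x>a] = 3·4/100000 = 3/25000 rad
Load 4 — point force P=13 kN at a=48/5 m (b=L-a=32/5):
  θ_4 = -Px(2a-x)/(2EI)  [x≤a] = -13·8·(2·(48/5)-8)/(2·100000) = -91/15625 rad
Superposition: θ = Σ θ_i = -12413/625000 rad ≈ -0.019861 rad

θ(8) = -12413/625000 rad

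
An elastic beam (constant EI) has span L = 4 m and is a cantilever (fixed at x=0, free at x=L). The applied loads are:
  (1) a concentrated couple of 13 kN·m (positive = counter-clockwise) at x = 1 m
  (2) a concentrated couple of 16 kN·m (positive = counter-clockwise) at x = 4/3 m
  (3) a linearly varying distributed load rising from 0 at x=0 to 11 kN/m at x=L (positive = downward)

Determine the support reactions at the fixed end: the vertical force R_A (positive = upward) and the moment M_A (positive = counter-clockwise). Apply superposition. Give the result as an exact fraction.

Load 1 — applied couple M₀=13 kN·m at a=1 m (b=L-a=3):
  R_A = 0 kN
  M_A = -M₀ = -13 kN·m
Load 2 — applied couple M₀=16 kN·m at a=4/3 m (b=L-a=8/3):
  R_A = 0 kN
  M_A = -M₀ = -16 kN·m
Load 3 — triangular load w₀=11 kN/m (0→w₀ over full span):
  R_A = w₀L/2 = 11·4/2 = 22 kN
  M_A = w₀L²/3 = 11·4²/3 = 176/3 kN·m
Superposition: R_A = 22 kN, M_A = 89/3 kN·m

R_A = 22 kN, M_A = 89/3 kN·m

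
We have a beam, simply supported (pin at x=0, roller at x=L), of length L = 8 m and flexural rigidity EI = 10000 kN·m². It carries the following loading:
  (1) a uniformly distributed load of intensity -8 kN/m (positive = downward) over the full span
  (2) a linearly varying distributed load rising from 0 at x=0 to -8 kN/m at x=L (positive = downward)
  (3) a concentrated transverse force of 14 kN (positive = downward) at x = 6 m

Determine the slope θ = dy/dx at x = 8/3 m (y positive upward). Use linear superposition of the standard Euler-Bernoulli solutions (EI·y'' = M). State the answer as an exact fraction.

Load 1 — uniform load w=-8 kN/m over full span:
  θ_1 = -w(L³-6Lx²+4x³)/(24EI) = -(-8)·(8³-6·8·(8/3)²+4·(8/3)³)/(24·10000) = 416/50625 rad
Load 2 — triangular load w₀=-8 kN/m (0→w₀ over full span):
  θ_2 = -w₀(7L⁴-30L²x²+15x⁴)/(360LEI) = -(-8)·(7·8⁴-30·8²·(8/3)²+15·(8/3)⁴)/(360·8·10000) = 3328/759375 rad
Load 3 — point force P=14 kN at a=6 m (b=L-a=2):
  θ_3 = -Pb(L²-b²-3x²)/(6LEI)  [x≤a] = -14·2·(8²-2²-3·(8/3)²)/(6·8·10000) = -203/90000 rad
Superposition: θ = Σ θ_i = 125683/12150000 rad ≈ 0.010344 rad

θ(8/3) = 125683/12150000 rad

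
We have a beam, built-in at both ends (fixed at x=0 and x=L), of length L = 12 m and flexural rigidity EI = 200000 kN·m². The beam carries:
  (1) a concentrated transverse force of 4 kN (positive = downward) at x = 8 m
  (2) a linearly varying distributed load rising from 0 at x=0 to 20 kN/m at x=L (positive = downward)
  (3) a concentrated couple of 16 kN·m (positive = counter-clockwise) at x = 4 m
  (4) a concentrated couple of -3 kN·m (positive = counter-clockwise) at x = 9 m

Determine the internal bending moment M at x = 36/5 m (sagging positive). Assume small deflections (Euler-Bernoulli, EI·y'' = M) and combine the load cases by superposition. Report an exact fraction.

M(36/5) = 212917/3600 kN·m

Load 1 — point force P=4 kN at a=8 m (b=L-a=4):
  M_1 = Pb²(3a+b)x/L³ - Pab²/L²  [x≤a] = 4·4²·(3·8+4)·(36/5)/12³ - 4·8·4²/12² = 176/45 kN·m
Load 2 — triangular load w₀=20 kN/m (0→w₀ over full span):
  M_2 = 3w₀Lx/20 - w₀L²/30 - w₀x³/(6L) = 3·20·12·(36/5)/20 - 20·12²/30 - 20·(36/5)³/(6·12) = 1488/25 kN·m
Load 3 — applied couple M₀=16 kN·m at a=4 m (b=L-a=8):
  M_3 = R_Ax - M_A - M₀  [x>a] with R_A=16/9, M_A=0 = (16/9)·(36/5) - 0 - 16 = -16/5 kN·m
Load 4 — applied couple M₀=-3 kN·m at a=9 m (b=L-a=3):
  M_4 = R_Ax - M_A  [x≤a] with R_A=-9/32, M_A=-15/16 = (-9/32)·(36/5) - (-15/16) = -87/80 kN·m
Superposition: M = Σ M_i = 212917/3600 kN·m ≈ 59.143611 kN·m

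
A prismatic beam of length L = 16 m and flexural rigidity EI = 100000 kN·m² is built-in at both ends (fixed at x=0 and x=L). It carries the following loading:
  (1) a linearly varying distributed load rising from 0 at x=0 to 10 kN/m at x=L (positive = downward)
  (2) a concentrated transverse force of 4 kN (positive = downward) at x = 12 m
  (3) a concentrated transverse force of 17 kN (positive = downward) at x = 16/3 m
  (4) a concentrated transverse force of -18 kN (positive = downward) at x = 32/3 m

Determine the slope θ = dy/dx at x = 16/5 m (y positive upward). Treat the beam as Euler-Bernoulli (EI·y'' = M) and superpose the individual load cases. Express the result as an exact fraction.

Load 1 — triangular load w₀=10 kN/m (0→w₀ over full span):
  θ_1 = -w₀(2x(L-x)(L-2x)(x+2L)+x²(L-x)²)/(120LEI) = -10·(2·(16/5)·(16-(16/5))·(16-2·(16/5))·((16/5)+2·16)+(16/5)²·(16-(16/5))²)/(120·16·100000) = -1792/1171875 rad
Load 2 — point force P=4 kN at a=12 m (b=L-a=4):
  θ_2 = -Pb²x(2aL-(3a+b)x)/(2L³EI)  [x≤a] = -4·4²·(16/5)·(2·12·16-(3·12+4)·(16/5))/(2·16³·100000) = -1/15625 rad
Load 3 — point force P=17 kN at a=16/3 m (b=L-a=32/3):
  θ_3 = -Pb²x(2aL-(3a+b)x)/(2L³EI)  [x≤a] = -17·(32/3)²·(16/5)·(2·(16/3)·16-(3·(16/3)+(32/3))·(16/5))/(2·16³·100000) = -272/421875 rad
Load 4 — point force P=-18 kN at a=32/3 m (b=L-a=16/3):
  θ_4 = -Pb²x(2aL-(3a+b)x)/(2L³EI)  [x≤a] = -(-18)·(16/3)²·(16/5)·(2·(32/3)·16-(3·(32/3)+(16/3))·(16/5))/(2·16³·100000) = 104/234375 rad
Superposition: θ = Σ θ_i = -18923/10546875 rad ≈ -0.001794 rad

θ(16/5) = -18923/10546875 rad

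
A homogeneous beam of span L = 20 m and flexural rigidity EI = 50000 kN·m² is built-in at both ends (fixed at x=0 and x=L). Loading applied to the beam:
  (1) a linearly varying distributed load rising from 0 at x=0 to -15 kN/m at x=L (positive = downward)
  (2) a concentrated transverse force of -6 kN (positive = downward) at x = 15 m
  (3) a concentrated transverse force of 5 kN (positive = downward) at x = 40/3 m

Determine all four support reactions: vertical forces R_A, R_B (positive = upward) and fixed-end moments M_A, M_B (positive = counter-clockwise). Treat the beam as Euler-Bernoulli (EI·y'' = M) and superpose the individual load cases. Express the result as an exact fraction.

R_A = -19285/432 kN, M_A = -42815/216 kN·m, R_B = -45947/432 kN, M_B = 65245/216 kN·m

Load 1 — triangular load w₀=-15 kN/m (0→w₀ over full span):
  R_A = 3w₀L/20 = 3·(-15)·20/20 = -45 kN
  M_A = w₀L²/30 = (-15)·20²/30 = -200 kN·m
  R_B = 7w₀L/20 = 7·(-15)·20/20 = -105 kN
  M_B = -w₀L²/20 = -(-15)·20²/20 = 300 kN·m
Load 2 — point force P=-6 kN at a=15 m (b=L-a=5):
  R_A = Pb²(3a+b)/L³ = (-6)·5²·(3·15+5)/20³ = -15/16 kN
  M_A = Pab²/L² = (-6)·15·5²/20² = -45/8 kN·m
  R_B = Pa²(a+3b)/L³ = (-6)·15²·(15+3·5)/20³ = -81/16 kN
  M_B = -Pa²b/L² = -(-6)·15²·5/20² = 135/8 kN·m
Load 3 — point force P=5 kN at a=40/3 m (b=L-a=20/3):
  R_A = Pb²(3a+b)/L³ = 5·(20/3)²·(3·(40/3)+(20/3))/20³ = 35/27 kN
  M_A = Pab²/L² = 5·(40/3)·(20/3)²/20² = 200/27 kN·m
  R_B = Pa²(a+3b)/L³ = 5·(40/3)²·((40/3)+3·(20/3))/20³ = 100/27 kN
  M_B = -Pa²b/L² = -5·(40/3)²·(20/3)/20² = -400/27 kN·m
Superposition: R_A = -19285/432 kN, M_A = -42815/216 kN·m, R_B = -45947/432 kN, M_B = 65245/216 kN·m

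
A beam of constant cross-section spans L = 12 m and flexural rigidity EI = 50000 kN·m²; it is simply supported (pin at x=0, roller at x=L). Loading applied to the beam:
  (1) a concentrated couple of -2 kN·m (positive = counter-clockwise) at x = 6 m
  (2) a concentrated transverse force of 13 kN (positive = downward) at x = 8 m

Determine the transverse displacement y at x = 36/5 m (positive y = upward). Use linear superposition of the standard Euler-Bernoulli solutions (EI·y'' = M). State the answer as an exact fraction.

Load 1 — applied couple M₀=-2 kN·m at a=6 m (b=L-a=6):
  y_1 = (M₀x³/(6L)-M₀(x-a)²/2+C₁x)/EI  [x>a] with C₁=M₀(3b²-L²)/(6L)=1 = ((-2)·(36/5)³/(6·12)-(-2)·((36/5)-6)²/2+1·(36/5))/50000 = -27/781250 m
Load 2 — point force P=13 kN at a=8 m (b=L-a=4):
  y_2 = -Pbx(L²-b²-x²)/(6LEI)  [x≤a] = -13·4·(36/5)·(12²-4²-(36/5)²)/(6·12·50000) = -3094/390625 m
Superposition: y = Σ y_i = -1243/156250 m ≈ -0.007955 m

y(36/5) = -1243/156250 m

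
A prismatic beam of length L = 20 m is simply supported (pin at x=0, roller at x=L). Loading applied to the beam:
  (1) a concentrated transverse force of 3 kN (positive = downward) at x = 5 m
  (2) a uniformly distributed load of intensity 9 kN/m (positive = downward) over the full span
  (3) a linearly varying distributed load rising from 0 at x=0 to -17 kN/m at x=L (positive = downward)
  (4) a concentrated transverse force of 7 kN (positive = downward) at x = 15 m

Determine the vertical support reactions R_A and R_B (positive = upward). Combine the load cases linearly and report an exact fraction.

Load 1 — point force P=3 kN at a=5 m (b=L-a=15):
  R_A = Pb/L = 3·15/20 = 9/4 kN
  R_B = Pa/L = 3·5/20 = 3/4 kN
Load 2 — uniform load w=9 kN/m over full span:
  R_A = wL/2 = 9·20/2 = 90 kN
  R_B = wL/2 = 9·20/2 = 90 kN
Load 3 — triangular load w₀=-17 kN/m (0→w₀ over full span):
  R_A = w₀L/6 = (-17)·20/6 = -170/3 kN
  R_B = w₀L/3 = (-17)·20/3 = -340/3 kN
Load 4 — point force P=7 kN at a=15 m (b=L-a=5):
  R_A = Pb/L = 7·5/20 = 7/4 kN
  R_B = Pa/L = 7·15/20 = 21/4 kN
Superposition: R_A = 112/3 kN, R_B = -52/3 kN

R_A = 112/3 kN, R_B = -52/3 kN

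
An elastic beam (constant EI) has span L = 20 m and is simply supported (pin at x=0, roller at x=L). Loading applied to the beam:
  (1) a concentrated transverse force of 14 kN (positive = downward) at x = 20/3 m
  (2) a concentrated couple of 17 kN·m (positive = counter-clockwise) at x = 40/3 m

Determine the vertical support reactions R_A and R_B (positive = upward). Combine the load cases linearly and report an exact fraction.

R_A = 611/60 kN, R_B = 229/60 kN

Load 1 — point force P=14 kN at a=20/3 m (b=L-a=40/3):
  R_A = Pb/L = 14·(40/3)/20 = 28/3 kN
  R_B = Pa/L = 14·(20/3)/20 = 14/3 kN
Load 2 — applied couple M₀=17 kN·m at a=40/3 m (b=L-a=20/3):
  R_A = M₀/L = 17/20 kN
  R_B = -M₀/L = -17/20 kN
Superposition: R_A = 611/60 kN, R_B = 229/60 kN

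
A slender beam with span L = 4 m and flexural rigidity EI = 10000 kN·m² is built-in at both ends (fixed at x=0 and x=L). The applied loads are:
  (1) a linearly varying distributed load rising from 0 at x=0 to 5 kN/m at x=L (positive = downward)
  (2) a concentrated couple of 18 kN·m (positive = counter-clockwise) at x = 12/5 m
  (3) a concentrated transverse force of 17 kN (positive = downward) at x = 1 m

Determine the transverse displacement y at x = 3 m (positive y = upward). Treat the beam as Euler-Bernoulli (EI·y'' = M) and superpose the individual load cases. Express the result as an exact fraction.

y(3) = -419/1920000 m

Load 1 — triangular load w₀=5 kN/m (0→w₀ over full span):
  y_1 = -w₀x²(L-x)²(x+2L)/(120LEI) = -5·3²·(4-3)²·(3+2·4)/(120·4·10000) = -33/320000 m
Load 2 — applied couple M₀=18 kN·m at a=12/5 m (b=L-a=8/5):
  y_2 = (R_Ax³/6 - M_Ax²/2 - M₀(x-a)²/2)/EI  [x>a] with R_A=162/25, M_A=144/25 = ((162/25)·3³/6 - (144/25)·3²/2 - 18·(3-(12/5))²/2)/10000 = 0 m
Load 3 — point force P=17 kN at a=1 m (b=L-a=3):
  y_3 = -Pa²(L-x)²(3bL-(3b+a)(L-x))/(6L³EI)  [x>a] = -17·1²·(4-3)²·(3·3·4-(3·3+1)·(4-3))/(6·4³·10000) = -221/1920000 m
Superposition: y = Σ y_i = -419/1920000 m ≈ -0.000218 m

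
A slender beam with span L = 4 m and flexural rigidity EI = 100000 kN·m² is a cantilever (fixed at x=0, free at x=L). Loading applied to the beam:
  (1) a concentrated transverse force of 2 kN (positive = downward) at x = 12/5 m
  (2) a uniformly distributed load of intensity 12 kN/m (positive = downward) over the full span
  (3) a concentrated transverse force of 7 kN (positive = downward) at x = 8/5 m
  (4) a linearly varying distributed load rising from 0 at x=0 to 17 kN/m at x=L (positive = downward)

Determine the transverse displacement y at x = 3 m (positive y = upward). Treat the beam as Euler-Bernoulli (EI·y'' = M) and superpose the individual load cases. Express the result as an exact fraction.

Load 1 — point force P=2 kN at a=12/5 m (b=L-a=8/5):
  y_1 = -Pa²(3x-a)/(6EI)  [x>a] = -2·(12/5)²·(3·3-(12/5))/(6·100000) = -99/781250 m
Load 2 — uniform load w=12 kN/m over full span:
  y_2 = -wx²(x²-4Lx+6L²)/(24EI) = -12·3²·(3²-4·4·3+6·4²)/(24·100000) = -513/200000 m
Load 3 — point force P=7 kN at a=8/5 m (b=L-a=12/5):
  y_3 = -Pa²(3x-a)/(6EI)  [x>a] = -7·(8/5)²·(3·3-(8/5))/(6·100000) = -259/1171875 m
Load 4 — triangular load w₀=17 kN/m (0→w₀ over full span):
  y_4 = (w₀Lx³/12-w₀L²x²/6-w₀x⁵/(120L))/EI = (17·4·3³/12-17·4²·3²/6-17·3⁵/(120·4))/100000 = -42177/16000000 m
Superposition: y = Σ y_i = -1331711/240000000 m ≈ -0.005549 m

y(3) = -1331711/240000000 m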